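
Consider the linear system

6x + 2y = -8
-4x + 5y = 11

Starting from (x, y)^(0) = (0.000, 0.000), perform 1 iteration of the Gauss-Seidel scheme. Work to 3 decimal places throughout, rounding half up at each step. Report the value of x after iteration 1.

Iteration 1:
  x = (-8 - (2)·0.000) / (6) = -1.333
  y = (11 - (-4)·-1.333) / (5) = 1.134

-1.333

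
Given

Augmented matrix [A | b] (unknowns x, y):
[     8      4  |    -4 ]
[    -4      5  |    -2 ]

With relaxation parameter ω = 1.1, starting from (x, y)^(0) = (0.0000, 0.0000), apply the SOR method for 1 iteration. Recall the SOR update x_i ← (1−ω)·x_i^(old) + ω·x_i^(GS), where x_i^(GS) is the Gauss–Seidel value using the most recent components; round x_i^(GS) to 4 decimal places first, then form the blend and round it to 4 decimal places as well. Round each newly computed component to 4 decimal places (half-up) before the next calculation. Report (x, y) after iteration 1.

(-0.5500, -0.9240)

Iteration 1:
  x: GS value = (-4 - (4)·0.0000) / (8) = -0.5000;  x ← (1−ω)·0.0000 + ω·-0.5000 = -0.5500
  y: GS value = (-2 - (-4)·-0.5500) / (5) = -0.8400;  y ← (1−ω)·0.0000 + ω·-0.8400 = -0.9240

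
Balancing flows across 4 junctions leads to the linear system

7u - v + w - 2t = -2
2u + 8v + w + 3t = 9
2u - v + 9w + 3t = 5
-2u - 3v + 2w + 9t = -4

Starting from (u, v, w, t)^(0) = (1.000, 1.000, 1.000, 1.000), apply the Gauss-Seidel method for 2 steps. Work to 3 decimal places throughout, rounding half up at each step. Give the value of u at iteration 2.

Iteration 1:
  u = (-2 - (-1)·1.000 - (1)·1.000 - (-2)·1.000) / (7) = 0.000
  v = (9 - (2)·0.000 - (1)·1.000 - (3)·1.000) / (8) = 0.625
  w = (5 - (2)·0.000 - (-1)·0.625 - (3)·1.000) / (9) = 0.292
  t = (-4 - (-2)·0.000 - (-3)·0.625 - (2)·0.292) / (9) = -0.301
Iteration 2:
  u = (-2 - (-1)·0.625 - (1)·0.292 - (-2)·-0.301) / (7) = -0.324
  v = (9 - (2)·-0.324 - (1)·0.292 - (3)·-0.301) / (8) = 1.282
  w = (5 - (2)·-0.324 - (-1)·1.282 - (3)·-0.301) / (9) = 0.870
  t = (-4 - (-2)·-0.324 - (-3)·1.282 - (2)·0.870) / (9) = -0.282

-0.324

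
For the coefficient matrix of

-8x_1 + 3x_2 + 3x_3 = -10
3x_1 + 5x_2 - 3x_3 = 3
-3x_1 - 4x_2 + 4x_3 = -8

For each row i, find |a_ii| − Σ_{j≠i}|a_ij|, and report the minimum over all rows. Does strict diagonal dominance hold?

-3

row 1: |-8| − (3+3) = 2
row 2: |5| − (3+3) = -1
row 3: |4| − (3+4) = -3
minimum over rows = -3 → not strictly diagonally dominant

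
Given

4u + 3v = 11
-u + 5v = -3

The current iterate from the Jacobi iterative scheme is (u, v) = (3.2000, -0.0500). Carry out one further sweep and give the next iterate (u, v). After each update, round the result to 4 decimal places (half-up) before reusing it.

One sweep:
  u = (11 - (3)·-0.0500) / (4) = 2.7875
  v = (-3 - (-1)·3.2000) / (5) = 0.0400

(2.7875, 0.0400)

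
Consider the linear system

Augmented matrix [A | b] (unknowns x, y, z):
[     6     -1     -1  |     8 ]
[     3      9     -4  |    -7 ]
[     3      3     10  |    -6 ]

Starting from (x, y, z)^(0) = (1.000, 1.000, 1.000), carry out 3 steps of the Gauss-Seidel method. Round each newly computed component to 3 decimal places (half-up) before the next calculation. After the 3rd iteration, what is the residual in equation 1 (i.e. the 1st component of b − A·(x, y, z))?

0.138

Iteration 1:
  x = (8 - (-1)·1.000 - (-1)·1.000) / (6) = 1.667
  y = (-7 - (3)·1.667 - (-4)·1.000) / (9) = -0.889
  z = (-6 - (3)·1.667 - (3)·-0.889) / (10) = -0.833
Iteration 2:
  x = (8 - (-1)·-0.889 - (-1)·-0.833) / (6) = 1.046
  y = (-7 - (3)·1.046 - (-4)·-0.833) / (9) = -1.497
  z = (-6 - (3)·1.046 - (3)·-1.497) / (10) = -0.465
Iteration 3:
  x = (8 - (-1)·-1.497 - (-1)·-0.465) / (6) = 1.006
  y = (-7 - (3)·1.006 - (-4)·-0.465) / (9) = -1.320
  z = (-6 - (3)·1.006 - (3)·-1.320) / (10) = -0.506
Residual b − A·x = (0.138, -0.162, 0.002)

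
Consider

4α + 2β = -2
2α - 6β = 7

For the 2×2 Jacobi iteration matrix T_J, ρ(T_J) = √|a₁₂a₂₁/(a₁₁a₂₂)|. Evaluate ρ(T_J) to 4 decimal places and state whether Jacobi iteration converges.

0.4082

a₁₂a₂₁/(a₁₁a₂₂) = (2)·(2) / ((4)·(-6)) = -0.166667
ρ = √|-0.166667| = √0.166667 = 0.4082
ρ < 1, so Jacobi converges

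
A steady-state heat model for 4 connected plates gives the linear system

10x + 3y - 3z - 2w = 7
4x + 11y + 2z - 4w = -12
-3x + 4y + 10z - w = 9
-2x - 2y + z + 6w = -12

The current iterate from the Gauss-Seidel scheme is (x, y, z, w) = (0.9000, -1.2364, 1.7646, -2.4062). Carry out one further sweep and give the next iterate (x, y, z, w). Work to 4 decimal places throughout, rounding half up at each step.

(1.1191, -2.6937, 2.0726, -2.8703)

One sweep:
  x = (7 - (3)·-1.2364 - (-3)·1.7646 - (-2)·-2.4062) / (10) = 1.1191
  y = (-12 - (4)·1.1191 - (2)·1.7646 - (-4)·-2.4062) / (11) = -2.6937
  z = (9 - (-3)·1.1191 - (4)·-2.6937 - (-1)·-2.4062) / (10) = 2.0726
  w = (-12 - (-2)·1.1191 - (-2)·-2.6937 - (1)·2.0726) / (6) = -2.8703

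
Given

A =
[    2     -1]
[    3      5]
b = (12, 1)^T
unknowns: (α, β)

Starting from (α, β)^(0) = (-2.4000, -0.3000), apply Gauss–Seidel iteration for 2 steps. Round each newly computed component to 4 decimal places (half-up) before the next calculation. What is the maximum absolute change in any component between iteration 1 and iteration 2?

1.5050

Iteration 1:
  α = (12 - (-1)·-0.3000) / (2) = 5.8500
  β = (1 - (3)·5.8500) / (5) = -3.3100
Iteration 2:
  α = (12 - (-1)·-3.3100) / (2) = 4.3450
  β = (1 - (3)·4.3450) / (5) = -2.4070
Change: (-1.5050, 0.9030) → max |·| = 1.5050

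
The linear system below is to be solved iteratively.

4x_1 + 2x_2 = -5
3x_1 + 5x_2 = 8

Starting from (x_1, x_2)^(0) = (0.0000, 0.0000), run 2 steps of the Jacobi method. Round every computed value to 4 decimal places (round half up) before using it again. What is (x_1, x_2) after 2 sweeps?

(-2.0500, 2.3500)

Iteration 1:
  x_1 = (-5 - (2)·0.0000) / (4) = -1.2500
  x_2 = (8 - (3)·0.0000) / (5) = 1.6000
Iteration 2:
  x_1 = (-5 - (2)·1.6000) / (4) = -2.0500
  x_2 = (8 - (3)·-1.2500) / (5) = 2.3500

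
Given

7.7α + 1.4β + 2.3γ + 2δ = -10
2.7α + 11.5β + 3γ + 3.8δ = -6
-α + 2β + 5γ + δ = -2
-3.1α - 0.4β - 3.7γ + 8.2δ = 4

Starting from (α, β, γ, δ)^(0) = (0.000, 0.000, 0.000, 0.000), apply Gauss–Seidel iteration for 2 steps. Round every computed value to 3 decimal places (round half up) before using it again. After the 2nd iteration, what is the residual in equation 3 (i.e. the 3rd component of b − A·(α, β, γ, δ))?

Iteration 1:
  α = (-10 - (1.4)·0.000 - (2.3)·0.000 - (2)·0.000) / (7.7) = -1.299
  β = (-6 - (2.7)·-1.299 - (3)·0.000 - (3.8)·0.000) / (11.5) = -0.217
  γ = (-2 - (-1)·-1.299 - (2)·-0.217 - (1)·0.000) / (5) = -0.573
  δ = (4 - (-3.1)·-1.299 - (-0.4)·-0.217 - (-3.7)·-0.573) / (8.2) = -0.272
Iteration 2:
  α = (-10 - (1.4)·-0.217 - (2.3)·-0.573 - (2)·-0.272) / (7.7) = -1.017
  β = (-6 - (2.7)·-1.017 - (3)·-0.573 - (3.8)·-0.272) / (11.5) = -0.044
  γ = (-2 - (-1)·-1.017 - (2)·-0.044 - (1)·-0.272) / (5) = -0.531
  δ = (4 - (-3.1)·-1.017 - (-0.4)·-0.044 - (-3.7)·-0.531) / (8.2) = -0.138
Residual b − A·x = (-0.610, -0.631, -0.136, -0.003)

-0.136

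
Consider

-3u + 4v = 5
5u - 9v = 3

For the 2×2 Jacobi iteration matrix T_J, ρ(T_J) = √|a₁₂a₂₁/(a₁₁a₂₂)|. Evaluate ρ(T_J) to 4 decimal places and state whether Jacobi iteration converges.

0.8607

a₁₂a₂₁/(a₁₁a₂₂) = (4)·(5) / ((-3)·(-9)) = 0.740741
ρ = √|0.740741| = √0.740741 = 0.8607
ρ < 1, so Jacobi converges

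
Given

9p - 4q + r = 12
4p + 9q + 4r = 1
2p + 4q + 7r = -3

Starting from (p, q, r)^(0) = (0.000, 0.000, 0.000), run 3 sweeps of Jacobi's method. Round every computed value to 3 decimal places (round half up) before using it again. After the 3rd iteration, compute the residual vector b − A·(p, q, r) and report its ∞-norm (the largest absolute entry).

Iteration 1:
  p = (12 - (-4)·0.000 - (1)·0.000) / (9) = 1.333
  q = (1 - (4)·0.000 - (4)·0.000) / (9) = 0.111
  r = (-3 - (2)·0.000 - (4)·0.000) / (7) = -0.429
Iteration 2:
  p = (12 - (-4)·0.111 - (1)·-0.429) / (9) = 1.430
  q = (1 - (4)·1.333 - (4)·-0.429) / (9) = -0.291
  r = (-3 - (2)·1.333 - (4)·0.111) / (7) = -0.873
Iteration 3:
  p = (12 - (-4)·-0.291 - (1)·-0.873) / (9) = 1.301
  q = (1 - (4)·1.430 - (4)·-0.873) / (9) = -0.136
  r = (-3 - (2)·1.430 - (4)·-0.291) / (7) = -0.671
Residual b − A·x = (0.418, -0.296, -0.361); ∞-norm = 0.418

0.418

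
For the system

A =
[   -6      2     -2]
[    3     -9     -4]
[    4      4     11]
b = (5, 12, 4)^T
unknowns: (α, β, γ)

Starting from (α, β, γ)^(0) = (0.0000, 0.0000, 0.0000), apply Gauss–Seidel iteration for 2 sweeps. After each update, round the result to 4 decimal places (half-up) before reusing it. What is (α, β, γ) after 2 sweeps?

(-1.7879, -2.4860, 1.9178)

Iteration 1:
  α = (5 - (2)·0.0000 - (-2)·0.0000) / (-6) = -0.8333
  β = (12 - (3)·-0.8333 - (-4)·0.0000) / (-9) = -1.6111
  γ = (4 - (4)·-0.8333 - (4)·-1.6111) / (11) = 1.2525
Iteration 2:
  α = (5 - (2)·-1.6111 - (-2)·1.2525) / (-6) = -1.7879
  β = (12 - (3)·-1.7879 - (-4)·1.2525) / (-9) = -2.4860
  γ = (4 - (4)·-1.7879 - (4)·-2.4860) / (11) = 1.9178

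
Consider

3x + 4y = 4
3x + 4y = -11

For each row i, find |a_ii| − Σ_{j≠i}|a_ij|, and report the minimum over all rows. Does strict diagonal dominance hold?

-1

row 1: |3| − (4) = -1
row 2: |4| − (3) = 1
minimum over rows = -1 → not strictly diagonally dominant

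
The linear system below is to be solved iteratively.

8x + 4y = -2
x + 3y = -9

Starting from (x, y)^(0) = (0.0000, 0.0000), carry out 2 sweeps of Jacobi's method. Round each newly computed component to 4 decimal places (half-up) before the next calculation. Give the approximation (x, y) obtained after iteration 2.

(1.2500, -2.9167)

Iteration 1:
  x = (-2 - (4)·0.0000) / (8) = -0.2500
  y = (-9 - (1)·0.0000) / (3) = -3.0000
Iteration 2:
  x = (-2 - (4)·-3.0000) / (8) = 1.2500
  y = (-9 - (1)·-0.2500) / (3) = -2.9167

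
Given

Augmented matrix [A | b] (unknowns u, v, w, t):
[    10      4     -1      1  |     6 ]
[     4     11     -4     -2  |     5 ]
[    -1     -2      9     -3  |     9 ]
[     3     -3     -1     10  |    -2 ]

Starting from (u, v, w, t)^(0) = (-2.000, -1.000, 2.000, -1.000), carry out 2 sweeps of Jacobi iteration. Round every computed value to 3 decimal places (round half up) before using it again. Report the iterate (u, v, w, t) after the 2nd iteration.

(-0.099, 0.117, 1.628, -0.050)

Iteration 1:
  u = (6 - (4)·-1.000 - (-1)·2.000 - (1)·-1.000) / (10) = 1.300
  v = (5 - (4)·-2.000 - (-4)·2.000 - (-2)·-1.000) / (11) = 1.727
  w = (9 - (-1)·-2.000 - (-2)·-1.000 - (-3)·-1.000) / (9) = 0.222
  t = (-2 - (3)·-2.000 - (-3)·-1.000 - (-1)·2.000) / (10) = 0.300
Iteration 2:
  u = (6 - (4)·1.727 - (-1)·0.222 - (1)·0.300) / (10) = -0.099
  v = (5 - (4)·1.300 - (-4)·0.222 - (-2)·0.300) / (11) = 0.117
  w = (9 - (-1)·1.300 - (-2)·1.727 - (-3)·0.300) / (9) = 1.628
  t = (-2 - (3)·1.300 - (-3)·1.727 - (-1)·0.222) / (10) = -0.050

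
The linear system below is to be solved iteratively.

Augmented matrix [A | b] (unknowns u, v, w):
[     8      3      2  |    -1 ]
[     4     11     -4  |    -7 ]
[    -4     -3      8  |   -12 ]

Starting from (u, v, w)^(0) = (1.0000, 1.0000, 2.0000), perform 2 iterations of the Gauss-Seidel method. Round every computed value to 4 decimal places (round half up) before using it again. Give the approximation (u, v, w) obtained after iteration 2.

Iteration 1:
  u = (-1 - (3)·1.0000 - (2)·2.0000) / (8) = -1.0000
  v = (-7 - (4)·-1.0000 - (-4)·2.0000) / (11) = 0.4545
  w = (-12 - (-4)·-1.0000 - (-3)·0.4545) / (8) = -1.8296
Iteration 2:
  u = (-1 - (3)·0.4545 - (2)·-1.8296) / (8) = 0.1620
  v = (-7 - (4)·0.1620 - (-4)·-1.8296) / (11) = -1.3606
  w = (-12 - (-4)·0.1620 - (-3)·-1.3606) / (8) = -1.9292

(0.1620, -1.3606, -1.9292)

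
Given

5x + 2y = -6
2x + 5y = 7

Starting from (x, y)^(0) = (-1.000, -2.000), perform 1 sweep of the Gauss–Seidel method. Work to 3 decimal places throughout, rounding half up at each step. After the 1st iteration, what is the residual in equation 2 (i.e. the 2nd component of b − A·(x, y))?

Iteration 1:
  x = (-6 - (2)·-2.000) / (5) = -0.400
  y = (7 - (2)·-0.400) / (5) = 1.560
Residual b − A·x = (-7.120, 0.000)

0.000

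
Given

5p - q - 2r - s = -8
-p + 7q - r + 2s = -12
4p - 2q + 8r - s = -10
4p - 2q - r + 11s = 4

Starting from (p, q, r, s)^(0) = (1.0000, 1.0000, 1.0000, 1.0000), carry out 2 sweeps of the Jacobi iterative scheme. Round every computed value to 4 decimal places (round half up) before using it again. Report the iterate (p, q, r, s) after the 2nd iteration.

Iteration 1:
  p = (-8 - (-1)·1.0000 - (-2)·1.0000 - (-1)·1.0000) / (5) = -0.8000
  q = (-12 - (-1)·1.0000 - (-1)·1.0000 - (2)·1.0000) / (7) = -1.7143
  r = (-10 - (4)·1.0000 - (-2)·1.0000 - (-1)·1.0000) / (8) = -1.3750
  s = (4 - (4)·1.0000 - (-2)·1.0000 - (-1)·1.0000) / (11) = 0.2727
Iteration 2:
  p = (-8 - (-1)·-1.7143 - (-2)·-1.3750 - (-1)·0.2727) / (5) = -2.4383
  q = (-12 - (-1)·-0.8000 - (-1)·-1.3750 - (2)·0.2727) / (7) = -2.1029
  r = (-10 - (4)·-0.8000 - (-2)·-1.7143 - (-1)·0.2727) / (8) = -1.2445
  s = (4 - (4)·-0.8000 - (-2)·-1.7143 - (-1)·-1.3750) / (11) = 0.2179

(-2.4383, -2.1029, -1.2445, 0.2179)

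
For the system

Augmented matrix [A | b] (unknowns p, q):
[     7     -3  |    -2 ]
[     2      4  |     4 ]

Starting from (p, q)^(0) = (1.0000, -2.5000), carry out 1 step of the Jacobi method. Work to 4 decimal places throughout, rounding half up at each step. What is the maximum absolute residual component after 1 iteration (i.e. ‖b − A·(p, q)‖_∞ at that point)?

8.9997

Iteration 1:
  p = (-2 - (-3)·-2.5000) / (7) = -1.3571
  q = (4 - (2)·1.0000) / (4) = 0.5000
Residual b − A·x = (8.9997, 4.7142); ∞-norm = 8.9997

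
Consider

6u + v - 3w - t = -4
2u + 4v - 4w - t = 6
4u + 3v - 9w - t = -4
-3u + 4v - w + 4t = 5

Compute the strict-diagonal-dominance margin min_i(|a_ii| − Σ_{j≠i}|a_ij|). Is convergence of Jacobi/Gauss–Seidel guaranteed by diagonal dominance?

row 1: |6| − (1+3+1) = 1
row 2: |4| − (2+4+1) = -3
row 3: |-9| − (4+3+1) = 1
row 4: |4| − (3+4+1) = -4
minimum over rows = -4 → not strictly diagonally dominant

-4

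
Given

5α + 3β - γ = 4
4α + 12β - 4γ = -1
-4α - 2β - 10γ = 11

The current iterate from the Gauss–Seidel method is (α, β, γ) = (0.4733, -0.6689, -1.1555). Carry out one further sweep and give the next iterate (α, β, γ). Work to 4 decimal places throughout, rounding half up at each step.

One sweep:
  α = (4 - (3)·-0.6689 - (-1)·-1.1555) / (5) = 0.9702
  β = (-1 - (4)·0.9702 - (-4)·-1.1555) / (12) = -0.7919
  γ = (11 - (-4)·0.9702 - (-2)·-0.7919) / (-10) = -1.3297

(0.9702, -0.7919, -1.3297)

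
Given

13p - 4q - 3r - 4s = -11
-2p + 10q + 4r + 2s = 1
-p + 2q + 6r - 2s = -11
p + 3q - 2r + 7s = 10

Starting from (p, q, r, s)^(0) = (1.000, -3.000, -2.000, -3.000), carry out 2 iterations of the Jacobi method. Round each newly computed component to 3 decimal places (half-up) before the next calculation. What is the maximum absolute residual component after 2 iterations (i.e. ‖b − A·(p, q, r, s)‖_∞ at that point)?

Iteration 1:
  p = (-11 - (-4)·-3.000 - (-3)·-2.000 - (-4)·-3.000) / (13) = -3.154
  q = (1 - (-2)·1.000 - (4)·-2.000 - (2)·-3.000) / (10) = 1.700
  r = (-11 - (-1)·1.000 - (2)·-3.000 - (-2)·-3.000) / (6) = -1.667
  s = (10 - (1)·1.000 - (3)·-3.000 - (-2)·-2.000) / (7) = 2.000
Iteration 2:
  p = (-11 - (-4)·1.700 - (-3)·-1.667 - (-4)·2.000) / (13) = -0.092
  q = (1 - (-2)·-3.154 - (4)·-1.667 - (2)·2.000) / (10) = -0.264
  r = (-11 - (-1)·-3.154 - (2)·1.700 - (-2)·2.000) / (6) = -2.259
  s = (10 - (1)·-3.154 - (3)·1.700 - (-2)·-1.667) / (7) = 0.674
Residual b − A·x = (-14.941, 11.144, 4.338, 1.648); ∞-norm = 14.941

14.941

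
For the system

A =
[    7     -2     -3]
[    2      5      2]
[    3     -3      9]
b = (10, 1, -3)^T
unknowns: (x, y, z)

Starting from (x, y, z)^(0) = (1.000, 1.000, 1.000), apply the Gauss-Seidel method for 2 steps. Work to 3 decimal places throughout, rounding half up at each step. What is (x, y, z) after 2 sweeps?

(0.527, 0.549, -0.326)

Iteration 1:
  x = (10 - (-2)·1.000 - (-3)·1.000) / (7) = 2.143
  y = (1 - (2)·2.143 - (2)·1.000) / (5) = -1.057
  z = (-3 - (3)·2.143 - (-3)·-1.057) / (9) = -1.400
Iteration 2:
  x = (10 - (-2)·-1.057 - (-3)·-1.400) / (7) = 0.527
  y = (1 - (2)·0.527 - (2)·-1.400) / (5) = 0.549
  z = (-3 - (3)·0.527 - (-3)·0.549) / (9) = -0.326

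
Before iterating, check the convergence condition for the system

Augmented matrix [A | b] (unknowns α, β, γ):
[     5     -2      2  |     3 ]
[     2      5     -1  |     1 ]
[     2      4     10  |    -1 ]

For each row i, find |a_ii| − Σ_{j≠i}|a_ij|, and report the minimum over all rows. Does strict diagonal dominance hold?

row 1: |5| − (2+2) = 1
row 2: |5| − (2+1) = 2
row 3: |10| − (2+4) = 4
minimum over rows = 1 → strictly diagonally dominant (convergence guaranteed)

1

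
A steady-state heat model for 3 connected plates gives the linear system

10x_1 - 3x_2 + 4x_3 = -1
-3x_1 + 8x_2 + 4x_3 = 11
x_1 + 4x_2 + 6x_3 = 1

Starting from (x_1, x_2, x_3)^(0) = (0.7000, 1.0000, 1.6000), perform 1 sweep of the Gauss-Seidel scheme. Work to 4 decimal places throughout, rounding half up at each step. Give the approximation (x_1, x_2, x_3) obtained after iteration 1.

Iteration 1:
  x_1 = (-1 - (-3)·1.0000 - (4)·1.6000) / (10) = -0.4400
  x_2 = (11 - (-3)·-0.4400 - (4)·1.6000) / (8) = 0.4100
  x_3 = (1 - (1)·-0.4400 - (4)·0.4100) / (6) = -0.0333

(-0.4400, 0.4100, -0.0333)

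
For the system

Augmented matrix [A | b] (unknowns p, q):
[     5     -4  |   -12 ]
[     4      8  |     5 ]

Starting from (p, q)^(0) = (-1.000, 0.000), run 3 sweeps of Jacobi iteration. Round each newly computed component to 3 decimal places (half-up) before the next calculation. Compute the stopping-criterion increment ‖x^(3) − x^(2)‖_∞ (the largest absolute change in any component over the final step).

Iteration 1:
  p = (-12 - (-4)·0.000) / (5) = -2.400
  q = (5 - (4)·-1.000) / (8) = 1.125
Iteration 2:
  p = (-12 - (-4)·1.125) / (5) = -1.500
  q = (5 - (4)·-2.400) / (8) = 1.825
Iteration 3:
  p = (-12 - (-4)·1.825) / (5) = -0.940
  q = (5 - (4)·-1.500) / (8) = 1.375
Change: (0.560, -0.450) → max |·| = 0.560

0.560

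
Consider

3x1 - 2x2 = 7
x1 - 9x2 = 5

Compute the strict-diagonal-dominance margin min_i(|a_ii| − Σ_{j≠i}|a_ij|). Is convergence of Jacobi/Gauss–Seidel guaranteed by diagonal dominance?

1

row 1: |3| − (2) = 1
row 2: |-9| − (1) = 8
minimum over rows = 1 → strictly diagonally dominant (convergence guaranteed)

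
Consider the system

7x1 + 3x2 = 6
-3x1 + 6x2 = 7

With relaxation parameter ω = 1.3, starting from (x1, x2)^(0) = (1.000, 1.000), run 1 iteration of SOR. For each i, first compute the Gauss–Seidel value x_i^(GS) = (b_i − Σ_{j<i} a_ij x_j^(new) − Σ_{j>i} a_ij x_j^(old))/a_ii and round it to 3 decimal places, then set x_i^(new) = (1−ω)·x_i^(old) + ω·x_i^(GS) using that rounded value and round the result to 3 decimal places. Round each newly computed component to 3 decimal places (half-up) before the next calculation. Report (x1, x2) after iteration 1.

(0.258, 1.385)

Iteration 1:
  x1: GS value = (6 - (3)·1.000) / (7) = 0.429;  x1 ← (1−ω)·1.000 + ω·0.429 = 0.258
  x2: GS value = (7 - (-3)·0.258) / (6) = 1.296;  x2 ← (1−ω)·1.000 + ω·1.296 = 1.385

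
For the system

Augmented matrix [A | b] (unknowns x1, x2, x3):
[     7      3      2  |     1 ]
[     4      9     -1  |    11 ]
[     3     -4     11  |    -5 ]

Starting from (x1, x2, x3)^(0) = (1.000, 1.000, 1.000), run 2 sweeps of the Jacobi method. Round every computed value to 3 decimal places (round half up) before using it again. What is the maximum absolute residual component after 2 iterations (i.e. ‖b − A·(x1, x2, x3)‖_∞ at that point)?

2.418

Iteration 1:
  x1 = (1 - (3)·1.000 - (2)·1.000) / (7) = -0.571
  x2 = (11 - (4)·1.000 - (-1)·1.000) / (9) = 0.889
  x3 = (-5 - (3)·1.000 - (-4)·1.000) / (11) = -0.364
Iteration 2:
  x1 = (1 - (3)·0.889 - (2)·-0.364) / (7) = -0.134
  x2 = (11 - (4)·-0.571 - (-1)·-0.364) / (9) = 1.436
  x3 = (-5 - (3)·-0.571 - (-4)·0.889) / (11) = 0.024
Residual b − A·x = (-2.418, -1.364, 0.882); ∞-norm = 2.418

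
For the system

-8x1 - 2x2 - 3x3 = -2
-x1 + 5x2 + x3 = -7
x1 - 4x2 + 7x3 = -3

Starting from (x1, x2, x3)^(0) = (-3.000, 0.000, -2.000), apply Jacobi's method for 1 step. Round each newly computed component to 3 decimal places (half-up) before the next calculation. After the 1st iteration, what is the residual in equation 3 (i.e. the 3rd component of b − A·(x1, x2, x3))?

Iteration 1:
  x1 = (-2 - (-2)·0.000 - (-3)·-2.000) / (-8) = 1.000
  x2 = (-7 - (-1)·-3.000 - (1)·-2.000) / (5) = -1.600
  x3 = (-3 - (1)·-3.000 - (-4)·0.000) / (7) = 0.000
Residual b − A·x = (2.800, 2.000, -10.400)

-10.400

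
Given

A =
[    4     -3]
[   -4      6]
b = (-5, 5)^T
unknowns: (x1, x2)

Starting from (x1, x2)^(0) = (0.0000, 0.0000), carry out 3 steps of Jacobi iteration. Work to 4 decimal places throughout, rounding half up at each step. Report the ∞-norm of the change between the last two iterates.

0.6250

Iteration 1:
  x1 = (-5 - (-3)·0.0000) / (4) = -1.2500
  x2 = (5 - (-4)·0.0000) / (6) = 0.8333
Iteration 2:
  x1 = (-5 - (-3)·0.8333) / (4) = -0.6250
  x2 = (5 - (-4)·-1.2500) / (6) = 0.0000
Iteration 3:
  x1 = (-5 - (-3)·0.0000) / (4) = -1.2500
  x2 = (5 - (-4)·-0.6250) / (6) = 0.4167
Change: (-0.6250, 0.4167) → max |·| = 0.6250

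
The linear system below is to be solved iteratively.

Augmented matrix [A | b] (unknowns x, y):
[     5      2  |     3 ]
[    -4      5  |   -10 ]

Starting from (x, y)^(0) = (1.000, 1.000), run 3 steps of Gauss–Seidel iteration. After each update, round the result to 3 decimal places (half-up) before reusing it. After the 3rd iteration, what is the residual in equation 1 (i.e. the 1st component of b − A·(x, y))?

Iteration 1:
  x = (3 - (2)·1.000) / (5) = 0.200
  y = (-10 - (-4)·0.200) / (5) = -1.840
Iteration 2:
  x = (3 - (2)·-1.840) / (5) = 1.336
  y = (-10 - (-4)·1.336) / (5) = -0.931
Iteration 3:
  x = (3 - (2)·-0.931) / (5) = 0.972
  y = (-10 - (-4)·0.972) / (5) = -1.222
Residual b − A·x = (0.584, -0.002)

0.584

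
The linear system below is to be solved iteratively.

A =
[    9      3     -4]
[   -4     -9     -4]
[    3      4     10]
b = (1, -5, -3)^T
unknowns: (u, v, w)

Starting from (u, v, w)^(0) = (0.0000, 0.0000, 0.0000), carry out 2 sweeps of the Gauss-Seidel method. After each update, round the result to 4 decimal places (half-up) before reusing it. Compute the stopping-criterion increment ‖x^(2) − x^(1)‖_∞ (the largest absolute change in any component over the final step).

Iteration 1:
  u = (1 - (3)·0.0000 - (-4)·0.0000) / (9) = 0.1111
  v = (-5 - (-4)·0.1111 - (-4)·0.0000) / (-9) = 0.5062
  w = (-3 - (3)·0.1111 - (4)·0.5062) / (10) = -0.5358
Iteration 2:
  u = (1 - (3)·0.5062 - (-4)·-0.5358) / (9) = -0.2958
  v = (-5 - (-4)·-0.2958 - (-4)·-0.5358) / (-9) = 0.9252
  w = (-3 - (3)·-0.2958 - (4)·0.9252) / (10) = -0.5813
Change: (-0.4069, 0.4190, -0.0455) → max |·| = 0.4190

0.4190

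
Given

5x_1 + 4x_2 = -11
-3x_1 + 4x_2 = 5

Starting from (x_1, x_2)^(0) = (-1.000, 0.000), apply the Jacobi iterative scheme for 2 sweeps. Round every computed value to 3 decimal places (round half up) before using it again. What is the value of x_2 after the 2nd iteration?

Iteration 1:
  x_1 = (-11 - (4)·0.000) / (5) = -2.200
  x_2 = (5 - (-3)·-1.000) / (4) = 0.500
Iteration 2:
  x_1 = (-11 - (4)·0.500) / (5) = -2.600
  x_2 = (5 - (-3)·-2.200) / (4) = -0.400

-0.400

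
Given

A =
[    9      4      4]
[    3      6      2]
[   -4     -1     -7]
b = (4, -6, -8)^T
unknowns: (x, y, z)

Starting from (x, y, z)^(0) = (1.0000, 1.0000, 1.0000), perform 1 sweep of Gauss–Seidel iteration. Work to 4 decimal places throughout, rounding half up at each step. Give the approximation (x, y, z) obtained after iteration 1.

(-0.4444, -1.1111, 1.5555)

Iteration 1:
  x = (4 - (4)·1.0000 - (4)·1.0000) / (9) = -0.4444
  y = (-6 - (3)·-0.4444 - (2)·1.0000) / (6) = -1.1111
  z = (-8 - (-4)·-0.4444 - (-1)·-1.1111) / (-7) = 1.5555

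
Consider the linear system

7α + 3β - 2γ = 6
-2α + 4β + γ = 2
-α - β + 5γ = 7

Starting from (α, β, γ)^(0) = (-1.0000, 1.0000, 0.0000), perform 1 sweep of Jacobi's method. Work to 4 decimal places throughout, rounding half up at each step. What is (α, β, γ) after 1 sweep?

(0.4286, 0.0000, 1.4000)

Iteration 1:
  α = (6 - (3)·1.0000 - (-2)·0.0000) / (7) = 0.4286
  β = (2 - (-2)·-1.0000 - (1)·0.0000) / (4) = 0.0000
  γ = (7 - (-1)·-1.0000 - (-1)·1.0000) / (5) = 1.4000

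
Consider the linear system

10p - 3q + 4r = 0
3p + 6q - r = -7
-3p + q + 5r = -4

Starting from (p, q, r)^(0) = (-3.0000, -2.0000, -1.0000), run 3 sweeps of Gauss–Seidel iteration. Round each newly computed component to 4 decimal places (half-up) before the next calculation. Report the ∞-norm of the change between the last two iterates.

Iteration 1:
  p = (0 - (-3)·-2.0000 - (4)·-1.0000) / (10) = -0.2000
  q = (-7 - (3)·-0.2000 - (-1)·-1.0000) / (6) = -1.2333
  r = (-4 - (-3)·-0.2000 - (1)·-1.2333) / (5) = -0.6733
Iteration 2:
  p = (0 - (-3)·-1.2333 - (4)·-0.6733) / (10) = -0.1007
  q = (-7 - (3)·-0.1007 - (-1)·-0.6733) / (6) = -1.2285
  r = (-4 - (-3)·-0.1007 - (1)·-1.2285) / (5) = -0.6147
Iteration 3:
  p = (0 - (-3)·-1.2285 - (4)·-0.6147) / (10) = -0.1227
  q = (-7 - (3)·-0.1227 - (-1)·-0.6147) / (6) = -1.2078
  r = (-4 - (-3)·-0.1227 - (1)·-1.2078) / (5) = -0.6321
Change: (-0.0220, 0.0207, -0.0174) → max |·| = 0.0220

0.0220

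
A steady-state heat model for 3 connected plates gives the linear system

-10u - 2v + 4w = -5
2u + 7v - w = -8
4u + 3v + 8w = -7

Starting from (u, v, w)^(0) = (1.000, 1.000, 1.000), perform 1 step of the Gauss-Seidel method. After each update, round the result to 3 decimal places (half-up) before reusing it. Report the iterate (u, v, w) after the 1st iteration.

Iteration 1:
  u = (-5 - (-2)·1.000 - (4)·1.000) / (-10) = 0.700
  v = (-8 - (2)·0.700 - (-1)·1.000) / (7) = -1.200
  w = (-7 - (4)·0.700 - (3)·-1.200) / (8) = -0.775

(0.700, -1.200, -0.775)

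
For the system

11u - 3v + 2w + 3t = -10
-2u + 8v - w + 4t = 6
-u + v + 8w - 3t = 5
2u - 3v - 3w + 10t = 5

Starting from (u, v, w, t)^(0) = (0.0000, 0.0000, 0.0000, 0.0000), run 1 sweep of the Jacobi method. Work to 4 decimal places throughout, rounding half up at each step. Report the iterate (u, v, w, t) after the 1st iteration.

Iteration 1:
  u = (-10 - (-3)·0.0000 - (2)·0.0000 - (3)·0.0000) / (11) = -0.9091
  v = (6 - (-2)·0.0000 - (-1)·0.0000 - (4)·0.0000) / (8) = 0.7500
  w = (5 - (-1)·0.0000 - (1)·0.0000 - (-3)·0.0000) / (8) = 0.6250
  t = (5 - (2)·0.0000 - (-3)·0.0000 - (-3)·0.0000) / (10) = 0.5000

(-0.9091, 0.7500, 0.6250, 0.5000)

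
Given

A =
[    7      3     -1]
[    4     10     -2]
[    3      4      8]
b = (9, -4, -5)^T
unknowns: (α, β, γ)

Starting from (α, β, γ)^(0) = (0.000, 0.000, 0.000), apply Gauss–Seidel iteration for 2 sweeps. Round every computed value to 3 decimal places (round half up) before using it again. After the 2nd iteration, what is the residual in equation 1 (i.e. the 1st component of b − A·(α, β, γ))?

0.760

Iteration 1:
  α = (9 - (3)·0.000 - (-1)·0.000) / (7) = 1.286
  β = (-4 - (4)·1.286 - (-2)·0.000) / (10) = -0.914
  γ = (-5 - (3)·1.286 - (4)·-0.914) / (8) = -0.650
Iteration 2:
  α = (9 - (3)·-0.914 - (-1)·-0.650) / (7) = 1.585
  β = (-4 - (4)·1.585 - (-2)·-0.650) / (10) = -1.164
  γ = (-5 - (3)·1.585 - (4)·-1.164) / (8) = -0.637
Residual b − A·x = (0.760, 0.026, -0.003)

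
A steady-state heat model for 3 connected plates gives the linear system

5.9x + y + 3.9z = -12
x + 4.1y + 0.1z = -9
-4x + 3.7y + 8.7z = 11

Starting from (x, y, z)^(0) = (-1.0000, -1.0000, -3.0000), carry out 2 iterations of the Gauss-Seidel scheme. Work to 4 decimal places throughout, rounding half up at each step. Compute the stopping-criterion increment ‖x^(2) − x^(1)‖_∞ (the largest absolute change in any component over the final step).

Iteration 1:
  x = (-12 - (1)·-1.0000 - (3.9)·-3.0000) / (5.9) = 0.1186
  y = (-9 - (1)·0.1186 - (0.1)·-3.0000) / (4.1) = -2.1509
  z = (11 - (-4)·0.1186 - (3.7)·-2.1509) / (8.7) = 2.2336
Iteration 2:
  x = (-12 - (1)·-2.1509 - (3.9)·2.2336) / (5.9) = -3.1458
  y = (-9 - (1)·-3.1458 - (0.1)·2.2336) / (4.1) = -1.4823
  z = (11 - (-4)·-3.1458 - (3.7)·-1.4823) / (8.7) = 0.4484
Change: (-3.2644, 0.6686, -1.7852) → max |·| = 3.2644

3.2644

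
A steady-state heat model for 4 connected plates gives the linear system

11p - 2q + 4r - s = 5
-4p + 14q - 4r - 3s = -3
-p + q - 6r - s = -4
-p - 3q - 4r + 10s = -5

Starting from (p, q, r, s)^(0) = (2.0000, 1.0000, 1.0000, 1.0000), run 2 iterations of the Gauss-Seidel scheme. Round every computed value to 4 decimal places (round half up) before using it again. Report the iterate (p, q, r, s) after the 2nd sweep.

(0.3288, -0.0073, 0.6348, -0.2154)

Iteration 1:
  p = (5 - (-2)·1.0000 - (4)·1.0000 - (-1)·1.0000) / (11) = 0.3636
  q = (-3 - (-4)·0.3636 - (-4)·1.0000 - (-3)·1.0000) / (14) = 0.3896
  r = (-4 - (-1)·0.3636 - (1)·0.3896 - (-1)·1.0000) / (-6) = 0.5043
  s = (-5 - (-1)·0.3636 - (-3)·0.3896 - (-4)·0.5043) / (10) = -0.1450
Iteration 2:
  p = (5 - (-2)·0.3896 - (4)·0.5043 - (-1)·-0.1450) / (11) = 0.3288
  q = (-3 - (-4)·0.3288 - (-4)·0.5043 - (-3)·-0.1450) / (14) = -0.0073
  r = (-4 - (-1)·0.3288 - (1)·-0.0073 - (-1)·-0.1450) / (-6) = 0.6348
  s = (-5 - (-1)·0.3288 - (-3)·-0.0073 - (-4)·0.6348) / (10) = -0.2154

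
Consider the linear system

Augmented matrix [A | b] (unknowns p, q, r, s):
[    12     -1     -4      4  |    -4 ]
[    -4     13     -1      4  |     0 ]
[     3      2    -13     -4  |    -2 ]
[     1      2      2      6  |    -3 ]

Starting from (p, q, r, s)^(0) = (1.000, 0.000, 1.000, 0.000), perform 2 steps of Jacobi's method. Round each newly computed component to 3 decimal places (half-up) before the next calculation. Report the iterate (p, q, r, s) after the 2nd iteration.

Iteration 1:
  p = (-4 - (-1)·0.000 - (-4)·1.000 - (4)·0.000) / (12) = 0.000
  q = (0 - (-4)·1.000 - (-1)·1.000 - (4)·0.000) / (13) = 0.385
  r = (-2 - (3)·1.000 - (2)·0.000 - (-4)·0.000) / (-13) = 0.385
  s = (-3 - (1)·1.000 - (2)·0.000 - (2)·1.000) / (6) = -1.000
Iteration 2:
  p = (-4 - (-1)·0.385 - (-4)·0.385 - (4)·-1.000) / (12) = 0.160
  q = (0 - (-4)·0.000 - (-1)·0.385 - (4)·-1.000) / (13) = 0.337
  r = (-2 - (3)·0.000 - (2)·0.385 - (-4)·-1.000) / (-13) = 0.521
  s = (-3 - (1)·0.000 - (2)·0.385 - (2)·0.385) / (6) = -0.757

(0.160, 0.337, 0.521, -0.757)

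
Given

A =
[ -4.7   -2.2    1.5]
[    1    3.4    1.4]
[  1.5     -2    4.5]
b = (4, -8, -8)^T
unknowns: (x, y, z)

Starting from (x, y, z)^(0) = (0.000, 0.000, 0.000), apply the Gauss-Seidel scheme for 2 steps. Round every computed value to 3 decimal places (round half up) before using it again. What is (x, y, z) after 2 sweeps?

(-0.642, -1.164, -2.081)

Iteration 1:
  x = (4 - (-2.2)·0.000 - (1.5)·0.000) / (-4.7) = -0.851
  y = (-8 - (1)·-0.851 - (1.4)·0.000) / (3.4) = -2.103
  z = (-8 - (1.5)·-0.851 - (-2)·-2.103) / (4.5) = -2.429
Iteration 2:
  x = (4 - (-2.2)·-2.103 - (1.5)·-2.429) / (-4.7) = -0.642
  y = (-8 - (1)·-0.642 - (1.4)·-2.429) / (3.4) = -1.164
  z = (-8 - (1.5)·-0.642 - (-2)·-1.164) / (4.5) = -2.081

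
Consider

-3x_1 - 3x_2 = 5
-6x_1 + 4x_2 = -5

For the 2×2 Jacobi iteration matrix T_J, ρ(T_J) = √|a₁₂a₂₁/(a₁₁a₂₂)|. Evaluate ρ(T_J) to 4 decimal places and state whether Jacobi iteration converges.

a₁₂a₂₁/(a₁₁a₂₂) = (-3)·(-6) / ((-3)·(4)) = -1.500000
ρ = √|-1.500000| = √1.500000 = 1.2247
ρ > 1, so Jacobi diverges

1.2247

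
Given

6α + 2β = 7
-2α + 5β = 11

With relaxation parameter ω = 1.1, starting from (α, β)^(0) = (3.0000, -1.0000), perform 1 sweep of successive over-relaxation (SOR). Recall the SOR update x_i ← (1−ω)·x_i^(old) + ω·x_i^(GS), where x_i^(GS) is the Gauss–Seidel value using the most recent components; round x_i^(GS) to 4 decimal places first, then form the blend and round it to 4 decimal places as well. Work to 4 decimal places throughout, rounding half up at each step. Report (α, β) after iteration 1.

(1.3500, 3.1140)

Iteration 1:
  α: GS value = (7 - (2)·-1.0000) / (6) = 1.5000;  α ← (1−ω)·3.0000 + ω·1.5000 = 1.3500
  β: GS value = (11 - (-2)·1.3500) / (5) = 2.7400;  β ← (1−ω)·-1.0000 + ω·2.7400 = 3.1140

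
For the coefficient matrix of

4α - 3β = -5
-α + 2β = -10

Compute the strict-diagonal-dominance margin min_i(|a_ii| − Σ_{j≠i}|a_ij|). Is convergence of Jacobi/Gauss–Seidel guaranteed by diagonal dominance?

row 1: |4| − (3) = 1
row 2: |2| − (1) = 1
minimum over rows = 1 → strictly diagonally dominant (convergence guaranteed)

1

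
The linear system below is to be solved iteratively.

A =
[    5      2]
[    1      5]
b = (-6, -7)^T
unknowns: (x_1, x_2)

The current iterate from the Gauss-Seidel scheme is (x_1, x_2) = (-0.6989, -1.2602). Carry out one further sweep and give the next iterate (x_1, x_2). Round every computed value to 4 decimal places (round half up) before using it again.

(-0.6959, -1.2608)

One sweep:
  x_1 = (-6 - (2)·-1.2602) / (5) = -0.6959
  x_2 = (-7 - (1)·-0.6959) / (5) = -1.2608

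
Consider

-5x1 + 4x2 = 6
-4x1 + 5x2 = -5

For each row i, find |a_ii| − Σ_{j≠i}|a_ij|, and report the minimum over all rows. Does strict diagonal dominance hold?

row 1: |-5| − (4) = 1
row 2: |5| − (4) = 1
minimum over rows = 1 → strictly diagonally dominant (convergence guaranteed)

1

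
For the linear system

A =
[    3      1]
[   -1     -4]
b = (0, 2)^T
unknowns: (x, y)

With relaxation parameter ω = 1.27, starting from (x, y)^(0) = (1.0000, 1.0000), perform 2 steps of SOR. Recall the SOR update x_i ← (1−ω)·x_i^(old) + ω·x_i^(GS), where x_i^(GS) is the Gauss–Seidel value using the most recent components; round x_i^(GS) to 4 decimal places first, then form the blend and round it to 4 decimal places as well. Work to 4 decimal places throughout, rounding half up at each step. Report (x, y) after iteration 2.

Iteration 1:
  x: GS value = (0 - (1)·1.0000) / (3) = -0.3333;  x ← (1−ω)·1.0000 + ω·-0.3333 = -0.6933
  y: GS value = (2 - (-1)·-0.6933) / (-4) = -0.3267;  y ← (1−ω)·1.0000 + ω·-0.3267 = -0.6849
Iteration 2:
  x: GS value = (0 - (1)·-0.6849) / (3) = 0.2283;  x ← (1−ω)·-0.6933 + ω·0.2283 = 0.4771
  y: GS value = (2 - (-1)·0.4771) / (-4) = -0.6193;  y ← (1−ω)·-0.6849 + ω·-0.6193 = -0.6016

(0.4771, -0.6016)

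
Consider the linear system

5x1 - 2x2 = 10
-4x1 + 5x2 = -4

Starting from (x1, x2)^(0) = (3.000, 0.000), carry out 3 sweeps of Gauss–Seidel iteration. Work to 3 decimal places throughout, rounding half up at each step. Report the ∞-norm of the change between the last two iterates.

Iteration 1:
  x1 = (10 - (-2)·0.000) / (5) = 2.000
  x2 = (-4 - (-4)·2.000) / (5) = 0.800
Iteration 2:
  x1 = (10 - (-2)·0.800) / (5) = 2.320
  x2 = (-4 - (-4)·2.320) / (5) = 1.056
Iteration 3:
  x1 = (10 - (-2)·1.056) / (5) = 2.422
  x2 = (-4 - (-4)·2.422) / (5) = 1.138
Change: (0.102, 0.082) → max |·| = 0.102

0.102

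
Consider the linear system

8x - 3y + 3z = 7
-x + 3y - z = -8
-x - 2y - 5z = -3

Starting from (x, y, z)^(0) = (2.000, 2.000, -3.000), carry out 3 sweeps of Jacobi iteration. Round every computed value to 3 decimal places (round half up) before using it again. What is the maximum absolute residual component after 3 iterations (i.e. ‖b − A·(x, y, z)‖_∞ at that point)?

Iteration 1:
  x = (7 - (-3)·2.000 - (3)·-3.000) / (8) = 2.750
  y = (-8 - (-1)·2.000 - (-1)·-3.000) / (3) = -3.000
  z = (-3 - (-1)·2.000 - (-2)·2.000) / (-5) = -0.600
Iteration 2:
  x = (7 - (-3)·-3.000 - (3)·-0.600) / (8) = -0.025
  y = (-8 - (-1)·2.750 - (-1)·-0.600) / (3) = -1.950
  z = (-3 - (-1)·2.750 - (-2)·-3.000) / (-5) = 1.250
Iteration 3:
  x = (7 - (-3)·-1.950 - (3)·1.250) / (8) = -0.325
  y = (-8 - (-1)·-0.025 - (-1)·1.250) / (3) = -2.258
  z = (-3 - (-1)·-0.025 - (-2)·-1.950) / (-5) = 1.385
Residual b − A·x = (-1.329, -0.166, -0.916); ∞-norm = 1.329

1.329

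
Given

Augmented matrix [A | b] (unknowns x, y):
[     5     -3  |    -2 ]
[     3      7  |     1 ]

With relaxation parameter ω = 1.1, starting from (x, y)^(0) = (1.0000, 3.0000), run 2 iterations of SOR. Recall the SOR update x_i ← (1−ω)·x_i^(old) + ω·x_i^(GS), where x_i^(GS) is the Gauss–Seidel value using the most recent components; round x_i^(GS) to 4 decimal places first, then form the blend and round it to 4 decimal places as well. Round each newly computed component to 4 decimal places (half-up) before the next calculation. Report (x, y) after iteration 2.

Iteration 1:
  x: GS value = (-2 - (-3)·3.0000) / (5) = 1.4000;  x ← (1−ω)·1.0000 + ω·1.4000 = 1.4400
  y: GS value = (1 - (3)·1.4400) / (7) = -0.4743;  y ← (1−ω)·3.0000 + ω·-0.4743 = -0.8217
Iteration 2:
  x: GS value = (-2 - (-3)·-0.8217) / (5) = -0.8930;  x ← (1−ω)·1.4400 + ω·-0.8930 = -1.1263
  y: GS value = (1 - (3)·-1.1263) / (7) = 0.6256;  y ← (1−ω)·-0.8217 + ω·0.6256 = 0.7703

(-1.1263, 0.7703)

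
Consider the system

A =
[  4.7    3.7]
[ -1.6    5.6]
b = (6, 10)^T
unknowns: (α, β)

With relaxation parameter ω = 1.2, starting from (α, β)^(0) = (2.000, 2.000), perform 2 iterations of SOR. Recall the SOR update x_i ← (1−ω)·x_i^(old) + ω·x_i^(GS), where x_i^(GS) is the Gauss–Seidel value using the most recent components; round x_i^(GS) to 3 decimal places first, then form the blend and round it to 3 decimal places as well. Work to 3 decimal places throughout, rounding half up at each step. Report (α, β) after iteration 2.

(0.282, 1.943)

Iteration 1:
  α: GS value = (6 - (3.7)·2.000) / (4.7) = -0.298;  α ← (1−ω)·2.000 + ω·-0.298 = -0.758
  β: GS value = (10 - (-1.6)·-0.758) / (5.6) = 1.569;  β ← (1−ω)·2.000 + ω·1.569 = 1.483
Iteration 2:
  α: GS value = (6 - (3.7)·1.483) / (4.7) = 0.109;  α ← (1−ω)·-0.758 + ω·0.109 = 0.282
  β: GS value = (10 - (-1.6)·0.282) / (5.6) = 1.866;  β ← (1−ω)·1.483 + ω·1.866 = 1.943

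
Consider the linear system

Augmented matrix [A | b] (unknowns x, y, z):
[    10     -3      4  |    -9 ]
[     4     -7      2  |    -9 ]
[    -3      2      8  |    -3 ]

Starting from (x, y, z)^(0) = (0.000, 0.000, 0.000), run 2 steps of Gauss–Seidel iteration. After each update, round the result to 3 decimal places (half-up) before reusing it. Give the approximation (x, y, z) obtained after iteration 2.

(-0.307, 0.852, -0.703)

Iteration 1:
  x = (-9 - (-3)·0.000 - (4)·0.000) / (10) = -0.900
  y = (-9 - (4)·-0.900 - (2)·0.000) / (-7) = 0.771
  z = (-3 - (-3)·-0.900 - (2)·0.771) / (8) = -0.905
Iteration 2:
  x = (-9 - (-3)·0.771 - (4)·-0.905) / (10) = -0.307
  y = (-9 - (4)·-0.307 - (2)·-0.905) / (-7) = 0.852
  z = (-3 - (-3)·-0.307 - (2)·0.852) / (8) = -0.703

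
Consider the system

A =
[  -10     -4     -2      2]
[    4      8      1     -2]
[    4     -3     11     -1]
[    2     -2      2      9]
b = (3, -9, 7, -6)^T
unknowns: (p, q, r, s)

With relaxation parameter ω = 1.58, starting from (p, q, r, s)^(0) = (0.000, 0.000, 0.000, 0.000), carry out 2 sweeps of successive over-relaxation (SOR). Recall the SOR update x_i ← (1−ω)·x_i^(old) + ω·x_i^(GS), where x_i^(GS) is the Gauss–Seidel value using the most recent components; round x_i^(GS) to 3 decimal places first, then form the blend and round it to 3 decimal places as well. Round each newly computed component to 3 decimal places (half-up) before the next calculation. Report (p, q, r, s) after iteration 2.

Iteration 1:
  p: GS value = (3 - (-4)·0.000 - (-2)·0.000 - (2)·0.000) / (-10) = -0.300;  p ← (1−ω)·0.000 + ω·-0.300 = -0.474
  q: GS value = (-9 - (4)·-0.474 - (1)·0.000 - (-2)·0.000) / (8) = -0.888;  q ← (1−ω)·0.000 + ω·-0.888 = -1.403
  r: GS value = (7 - (4)·-0.474 - (-3)·-1.403 - (-1)·0.000) / (11) = 0.426;  r ← (1−ω)·0.000 + ω·0.426 = 0.673
  s: GS value = (-6 - (2)·-0.474 - (-2)·-1.403 - (2)·0.673) / (9) = -1.023;  s ← (1−ω)·0.000 + ω·-1.023 = -1.616
Iteration 2:
  p: GS value = (3 - (-4)·-1.403 - (-2)·0.673 - (2)·-1.616) / (-10) = -0.197;  p ← (1−ω)·-0.474 + ω·-0.197 = -0.036
  q: GS value = (-9 - (4)·-0.036 - (1)·0.673 - (-2)·-1.616) / (8) = -1.595;  q ← (1−ω)·-1.403 + ω·-1.595 = -1.706
  r: GS value = (7 - (4)·-0.036 - (-3)·-1.706 - (-1)·-1.616) / (11) = 0.037;  r ← (1−ω)·0.673 + ω·0.037 = -0.332
  s: GS value = (-6 - (2)·-0.036 - (-2)·-1.706 - (2)·-0.332) / (9) = -0.964;  s ← (1−ω)·-1.616 + ω·-0.964 = -0.586

(-0.036, -1.706, -0.332, -0.586)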